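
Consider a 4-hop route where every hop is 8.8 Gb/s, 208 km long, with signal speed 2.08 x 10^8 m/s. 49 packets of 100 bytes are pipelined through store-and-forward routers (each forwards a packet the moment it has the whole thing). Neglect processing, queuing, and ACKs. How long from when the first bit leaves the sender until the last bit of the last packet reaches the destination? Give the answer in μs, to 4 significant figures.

4005 μs

Per-hop transmission t_tx = L/R = 800/8800000000 = 0.0909091 μs.
Per-hop propagation t_prop = 208000/208000000 = 1000 μs.
Pipeline fill: first packet needs 4·t_tx to clear all hops; remaining 48 packets each add one t_tx.
Total = (4+49-1)·t_tx + 4·t_prop = 52·0.0909091 + 4·1000 = 4005 μs.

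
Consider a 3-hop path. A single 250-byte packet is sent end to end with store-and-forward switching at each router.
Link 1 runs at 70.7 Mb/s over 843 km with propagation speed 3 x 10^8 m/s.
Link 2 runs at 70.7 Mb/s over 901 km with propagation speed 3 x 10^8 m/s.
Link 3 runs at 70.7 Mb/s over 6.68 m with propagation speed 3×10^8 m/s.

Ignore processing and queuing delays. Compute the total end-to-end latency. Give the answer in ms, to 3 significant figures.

5.90 ms

L = 250 × 8 = 2000 bits.
Transmission delay per hop = L/R = 2000/70700000 = 0.0282885 ms; 3 hops → 0.0848656 ms.
Propagation delays (d/s per hop): 2.81, 3.00333, 2.22667e-05 ms; sum = 5.81336 ms.
End-to-end = 5.90 ms.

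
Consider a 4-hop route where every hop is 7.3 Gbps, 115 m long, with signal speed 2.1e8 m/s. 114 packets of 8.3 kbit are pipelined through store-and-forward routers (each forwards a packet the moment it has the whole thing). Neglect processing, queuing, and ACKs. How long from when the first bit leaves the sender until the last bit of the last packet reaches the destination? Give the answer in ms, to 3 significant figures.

0.135 ms

Per-hop transmission t_tx = L/R = 8300/7300000000 = 0.00113699 ms.
Per-hop propagation t_prop = 115/210000000 = 0.000547619 ms.
Pipeline fill: first packet needs 4·t_tx to clear all hops; remaining 113 packets each add one t_tx.
Total = (4+114-1)·t_tx + 4·t_prop = 117·0.00113699 + 4·0.000547619 = 0.135 ms.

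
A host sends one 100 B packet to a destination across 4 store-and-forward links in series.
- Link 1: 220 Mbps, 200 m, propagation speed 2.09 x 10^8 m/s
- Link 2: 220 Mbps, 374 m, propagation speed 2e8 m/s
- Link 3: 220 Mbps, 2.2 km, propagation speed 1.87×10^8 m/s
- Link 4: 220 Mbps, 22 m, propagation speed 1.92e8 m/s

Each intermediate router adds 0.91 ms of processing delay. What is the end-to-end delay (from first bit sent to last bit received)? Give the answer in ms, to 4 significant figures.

L = 100 × 8 = 800 bits.
Transmission delay per hop = L/R = 800/220000000 = 0.00363636 ms; 4 hops → 0.0145455 ms.
Propagation delays (d/s per hop): 0.000956938, 0.00187, 0.0117647, 0.000114583 ms; sum = 0.0147062 ms.
Processing at 3 router(s): 3 × 0.91 ms = 2.73 ms.
End-to-end = 2.759 ms.

2.759 ms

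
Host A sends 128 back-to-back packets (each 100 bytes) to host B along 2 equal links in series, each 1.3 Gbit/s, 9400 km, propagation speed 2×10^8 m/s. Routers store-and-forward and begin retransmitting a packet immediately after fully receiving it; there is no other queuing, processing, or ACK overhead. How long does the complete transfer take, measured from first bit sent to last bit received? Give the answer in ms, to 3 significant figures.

94.1 ms

Per-hop transmission t_tx = L/R = 800/1300000000 = 0.000615385 ms.
Per-hop propagation t_prop = 9400000/200000000 = 47 ms.
Pipeline fill: first packet needs 2·t_tx to clear all hops; remaining 127 packets each add one t_tx.
Total = (2+128-1)·t_tx + 2·t_prop = 129·0.000615385 + 2·47 = 94.1 ms.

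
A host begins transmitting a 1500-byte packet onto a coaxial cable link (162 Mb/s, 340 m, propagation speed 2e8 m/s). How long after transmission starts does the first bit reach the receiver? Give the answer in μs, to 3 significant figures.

1.70 μs

First bit experiences only propagation delay: d/s = 340/200000000 = 1.70 μs.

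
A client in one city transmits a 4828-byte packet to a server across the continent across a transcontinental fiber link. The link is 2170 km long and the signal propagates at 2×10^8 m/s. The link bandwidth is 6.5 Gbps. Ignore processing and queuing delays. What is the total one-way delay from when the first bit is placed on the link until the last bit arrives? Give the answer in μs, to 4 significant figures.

10860 μs

L = 4828 × 8 = 38624 bits.
Transmission delay = L/R = 38624 / 6500000000 = 5.94215 μs.
Propagation delay = d/s = 2170000 m / 200000000 m/s = 10850 μs.
Total = 10860 μs.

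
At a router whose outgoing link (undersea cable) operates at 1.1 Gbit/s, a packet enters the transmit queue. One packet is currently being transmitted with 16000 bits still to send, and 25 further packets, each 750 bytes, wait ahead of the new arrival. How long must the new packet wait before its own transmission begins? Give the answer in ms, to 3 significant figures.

Each queued packet: L/R = 6000/1100000000 = 0.00545455 ms.
25 queued → 0.136364 ms.
Plus remaining 16000 bits of current packet: 0.0145455 ms.
Queuing delay = 0.151 ms.

0.151 ms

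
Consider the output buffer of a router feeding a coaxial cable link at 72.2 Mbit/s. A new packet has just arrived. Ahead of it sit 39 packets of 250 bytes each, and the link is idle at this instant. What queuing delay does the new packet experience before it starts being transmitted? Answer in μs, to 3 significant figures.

1080 μs

Each queued packet: L/R = 2000/72200000 = 27.7008 μs.
39 queued → 1080.33 μs.
Queuing delay = 1080 μs.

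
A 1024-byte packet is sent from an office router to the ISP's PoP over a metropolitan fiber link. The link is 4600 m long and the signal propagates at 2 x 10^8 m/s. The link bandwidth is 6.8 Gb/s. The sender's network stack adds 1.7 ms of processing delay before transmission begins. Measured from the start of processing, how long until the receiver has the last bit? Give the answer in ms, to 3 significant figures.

1.72 ms

L = 1024 × 8 = 8192 bits.
Transmission delay = L/R = 8192 / 6800000000 = 0.00120471 ms.
Propagation delay = d/s = 4600 m / 200000000 m/s = 0.023 ms.
Plus processing delay 1.7 ms = 1.7 ms.
Total = 1.72 ms.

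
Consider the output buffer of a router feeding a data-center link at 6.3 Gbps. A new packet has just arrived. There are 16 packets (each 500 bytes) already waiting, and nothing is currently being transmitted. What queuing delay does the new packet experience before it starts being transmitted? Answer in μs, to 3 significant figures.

Each queued packet: L/R = 4000/6300000000 = 0.634921 μs.
16 queued → 10.1587 μs.
Queuing delay = 10.2 μs.

10.2 μs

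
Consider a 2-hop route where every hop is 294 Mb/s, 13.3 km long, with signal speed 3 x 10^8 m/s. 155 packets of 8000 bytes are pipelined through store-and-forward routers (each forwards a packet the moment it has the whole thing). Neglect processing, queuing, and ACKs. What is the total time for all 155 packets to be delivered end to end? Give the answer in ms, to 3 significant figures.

Per-hop transmission t_tx = L/R = 64000/294000000 = 0.217687 ms.
Per-hop propagation t_prop = 13300/300000000 = 0.0443333 ms.
Pipeline fill: first packet needs 2·t_tx to clear all hops; remaining 154 packets each add one t_tx.
Total = (2+155-1)·t_tx + 2·t_prop = 156·0.217687 + 2·0.0443333 = 34.0 ms.

34.0 ms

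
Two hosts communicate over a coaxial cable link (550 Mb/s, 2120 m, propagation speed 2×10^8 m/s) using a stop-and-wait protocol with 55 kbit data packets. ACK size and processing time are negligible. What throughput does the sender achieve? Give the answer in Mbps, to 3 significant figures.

454 Mbps

t_tx = L/R = 55000/550000000 = 0.0001 s.
t_prop = 2120/200000000 = 1.06e-05 s; RTT = 2.12e-05 s.
Cycle = t_tx + RTT = 0.0001212 s.
Throughput = L / cycle = 55000 / 0.0001212 = 454 Mbps.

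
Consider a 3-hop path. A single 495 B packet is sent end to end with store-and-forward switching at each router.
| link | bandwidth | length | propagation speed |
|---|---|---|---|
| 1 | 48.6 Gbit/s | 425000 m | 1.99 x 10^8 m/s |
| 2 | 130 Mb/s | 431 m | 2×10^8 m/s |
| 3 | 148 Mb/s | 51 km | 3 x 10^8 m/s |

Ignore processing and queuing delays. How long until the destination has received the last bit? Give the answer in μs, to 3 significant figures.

L = 495 × 8 = 3960 bits.
Transmission delays (L/R per hop): 0.0814815, 30.4615, 26.7568 μs; sum = 57.2998 μs.
Propagation delays (d/s per hop): 2135.68, 2.155, 170 μs; sum = 2307.83 μs.
End-to-end = 2370 μs.

2370 μs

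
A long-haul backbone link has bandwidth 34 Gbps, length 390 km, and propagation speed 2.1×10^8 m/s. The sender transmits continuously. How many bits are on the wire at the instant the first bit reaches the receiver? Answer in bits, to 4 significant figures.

Propagation delay = 390000 / 210000000 = 0.00185714 s.
BDP = R × t_prop = 34000000000 × 0.00185714 = 63142900 bits.

63140000 bits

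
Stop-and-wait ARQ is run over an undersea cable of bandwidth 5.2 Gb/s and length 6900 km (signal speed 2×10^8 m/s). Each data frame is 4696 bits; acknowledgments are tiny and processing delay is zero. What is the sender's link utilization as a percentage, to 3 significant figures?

0.00131 %

t_tx = L/R = 4696/5200000000 = 9.03077e-07 s.
t_prop = 6900000/200000000 = 0.0345 s; RTT = 0.069 s.
Cycle = t_tx + RTT = 0.0690009 s.
Utilization = t_tx / cycle = 9.03077e-07/0.0690009 = 0.00131 %.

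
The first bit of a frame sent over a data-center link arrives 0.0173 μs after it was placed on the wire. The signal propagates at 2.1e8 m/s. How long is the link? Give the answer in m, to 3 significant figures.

d = s × t_prop = 210000000 × 1.73e-08 = 3.63 m.

3.63 m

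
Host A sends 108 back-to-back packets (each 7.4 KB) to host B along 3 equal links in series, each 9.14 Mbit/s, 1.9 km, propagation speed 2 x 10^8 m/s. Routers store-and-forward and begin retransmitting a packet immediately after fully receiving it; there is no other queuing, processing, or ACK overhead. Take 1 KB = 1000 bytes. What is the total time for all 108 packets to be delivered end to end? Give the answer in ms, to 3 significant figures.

713 ms

Per-hop transmission t_tx = L/R = 59200/9140000 = 6.47702 ms.
Per-hop propagation t_prop = 1900/200000000 = 0.0095 ms.
Pipeline fill: first packet needs 3·t_tx to clear all hops; remaining 107 packets each add one t_tx.
Total = (3+108-1)·t_tx + 3·t_prop = 110·6.47702 + 3·0.0095 = 713 ms.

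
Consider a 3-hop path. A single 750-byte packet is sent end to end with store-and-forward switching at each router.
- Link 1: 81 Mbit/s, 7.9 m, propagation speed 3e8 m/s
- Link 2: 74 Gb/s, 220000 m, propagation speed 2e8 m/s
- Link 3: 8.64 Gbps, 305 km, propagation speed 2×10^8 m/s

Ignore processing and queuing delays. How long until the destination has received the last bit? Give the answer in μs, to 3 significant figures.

L = 750 × 8 = 6000 bits.
Transmission delays (L/R per hop): 74.0741, 0.0810811, 0.694444 μs; sum = 74.8496 μs.
Propagation delays (d/s per hop): 0.0263333, 1100, 1525 μs; sum = 2625.03 μs.
End-to-end = 2700 μs.

2700 μs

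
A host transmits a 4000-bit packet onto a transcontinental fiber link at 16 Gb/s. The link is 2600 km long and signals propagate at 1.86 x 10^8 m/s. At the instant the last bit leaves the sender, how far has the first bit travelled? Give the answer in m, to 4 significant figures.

46.50 m

t_tx = L/R = 4000/16000000000 = 2.5e-07 s.
Distance = s × t_tx = 186000000 × 2.5e-07 = 46.50 m.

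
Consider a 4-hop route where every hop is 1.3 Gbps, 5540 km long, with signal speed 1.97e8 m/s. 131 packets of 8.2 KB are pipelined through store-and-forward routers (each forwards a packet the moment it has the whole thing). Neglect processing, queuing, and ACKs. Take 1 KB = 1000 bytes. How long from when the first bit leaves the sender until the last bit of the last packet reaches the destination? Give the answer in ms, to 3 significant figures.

119 ms

Per-hop transmission t_tx = L/R = 65600/1300000000 = 0.0504615 ms.
Per-hop propagation t_prop = 5540000/197000000 = 28.1218 ms.
Pipeline fill: first packet needs 4·t_tx to clear all hops; remaining 130 packets each add one t_tx.
Total = (4+131-1)·t_tx + 4·t_prop = 134·0.0504615 + 4·28.1218 = 119 ms.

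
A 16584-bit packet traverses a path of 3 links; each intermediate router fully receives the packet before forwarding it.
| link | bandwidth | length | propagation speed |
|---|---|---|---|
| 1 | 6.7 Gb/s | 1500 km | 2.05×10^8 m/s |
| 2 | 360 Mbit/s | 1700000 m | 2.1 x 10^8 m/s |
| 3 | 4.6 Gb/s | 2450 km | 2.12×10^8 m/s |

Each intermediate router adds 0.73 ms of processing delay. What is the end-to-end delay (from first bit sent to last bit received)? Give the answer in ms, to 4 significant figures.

Transmission delays (L/R per hop): 0.00247522, 0.0460667, 0.00360522 ms; sum = 0.0521471 ms.
Propagation delays (d/s per hop): 7.31707, 8.09524, 11.5566 ms; sum = 26.9689 ms.
Processing at 2 router(s): 2 × 0.73 ms = 1.46 ms.
End-to-end = 28.48 ms.

28.48 ms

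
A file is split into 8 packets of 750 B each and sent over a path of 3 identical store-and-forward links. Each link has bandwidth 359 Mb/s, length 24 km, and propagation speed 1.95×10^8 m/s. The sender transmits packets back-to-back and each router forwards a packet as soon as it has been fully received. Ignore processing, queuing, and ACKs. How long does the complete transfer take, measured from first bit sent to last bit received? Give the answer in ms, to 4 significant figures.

0.5364 ms

Per-hop transmission t_tx = L/R = 6000/359000000 = 0.0167131 ms.
Per-hop propagation t_prop = 24000/195000000 = 0.123077 ms.
Pipeline fill: first packet needs 3·t_tx to clear all hops; remaining 7 packets each add one t_tx.
Total = (3+8-1)·t_tx + 3·t_prop = 10·0.0167131 + 3·0.123077 = 0.5364 ms.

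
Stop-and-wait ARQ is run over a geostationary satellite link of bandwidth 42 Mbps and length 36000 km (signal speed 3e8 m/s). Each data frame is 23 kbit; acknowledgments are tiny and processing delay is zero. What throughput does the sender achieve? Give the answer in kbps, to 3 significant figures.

t_tx = L/R = 23000/42000000 = 0.000547619 s.
t_prop = 36000000/300000000 = 0.12 s; RTT = 0.24 s.
Cycle = t_tx + RTT = 0.240548 s.
Throughput = L / cycle = 23000 / 0.240548 = 95.6 kbps.

95.6 kbps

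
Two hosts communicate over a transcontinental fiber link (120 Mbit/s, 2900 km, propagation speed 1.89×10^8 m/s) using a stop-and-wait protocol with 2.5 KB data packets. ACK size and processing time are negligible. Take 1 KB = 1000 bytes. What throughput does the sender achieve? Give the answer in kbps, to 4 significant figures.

648.2 kbps

t_tx = L/R = 20000/120000000 = 0.000166667 s.
t_prop = 2900000/189000000 = 0.0153439 s; RTT = 0.0306878 s.
Cycle = t_tx + RTT = 0.0308545 s.
Throughput = L / cycle = 20000 / 0.0308545 = 648.2 kbps.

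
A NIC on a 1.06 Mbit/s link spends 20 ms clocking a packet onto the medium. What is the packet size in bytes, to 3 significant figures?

L = R × t_tx = 1060000 b/s × 0.02 s = 21200 bits.
In bytes: 21200 / 8 = 2650 bytes.

2650 bytes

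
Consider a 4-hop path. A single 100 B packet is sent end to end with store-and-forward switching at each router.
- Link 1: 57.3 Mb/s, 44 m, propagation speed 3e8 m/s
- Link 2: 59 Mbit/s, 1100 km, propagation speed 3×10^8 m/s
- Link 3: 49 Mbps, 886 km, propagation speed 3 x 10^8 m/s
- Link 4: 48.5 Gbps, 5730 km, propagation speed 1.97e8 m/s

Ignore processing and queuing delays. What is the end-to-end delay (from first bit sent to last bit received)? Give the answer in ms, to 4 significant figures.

L = 100 × 8 = 800 bits.
Transmission delays (L/R per hop): 0.0139616, 0.0135593, 0.0163265, 1.64948e-05 ms; sum = 0.043864 ms.
Propagation delays (d/s per hop): 0.000146667, 3.66667, 2.95333, 29.0863 ms; sum = 35.7064 ms.
End-to-end = 35.75 ms.

35.75 ms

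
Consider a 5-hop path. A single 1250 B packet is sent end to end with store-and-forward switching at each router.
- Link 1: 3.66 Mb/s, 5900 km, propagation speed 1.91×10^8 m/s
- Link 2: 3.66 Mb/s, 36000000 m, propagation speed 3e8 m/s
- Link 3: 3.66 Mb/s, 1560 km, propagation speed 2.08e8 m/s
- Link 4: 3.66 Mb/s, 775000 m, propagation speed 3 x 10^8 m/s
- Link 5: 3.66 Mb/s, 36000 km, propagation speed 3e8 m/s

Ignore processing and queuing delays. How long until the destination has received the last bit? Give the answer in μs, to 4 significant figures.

294600 μs

L = 1250 × 8 = 10000 bits.
Transmission delay per hop = L/R = 10000/3660000 = 2732.24 μs; 5 hops → 13661.2 μs.
Propagation delays (d/s per hop): 30890.1, 120000, 7500, 2583.33, 120000 μs; sum = 280973 μs.
End-to-end = 294600 μs.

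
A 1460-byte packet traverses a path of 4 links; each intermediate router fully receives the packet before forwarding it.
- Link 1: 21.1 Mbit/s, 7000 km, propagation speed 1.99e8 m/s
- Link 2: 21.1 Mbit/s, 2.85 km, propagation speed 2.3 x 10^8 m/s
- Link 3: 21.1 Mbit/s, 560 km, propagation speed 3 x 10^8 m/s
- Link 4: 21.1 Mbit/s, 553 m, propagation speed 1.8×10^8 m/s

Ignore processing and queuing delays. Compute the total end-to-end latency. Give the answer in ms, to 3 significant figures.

L = 1460 × 8 = 11680 bits.
Transmission delay per hop = L/R = 11680/21100000 = 0.553555 ms; 4 hops → 2.21422 ms.
Propagation delays (d/s per hop): 35.1759, 0.0123913, 1.86667, 0.00307222 ms; sum = 37.058 ms.
End-to-end = 39.3 ms.

39.3 ms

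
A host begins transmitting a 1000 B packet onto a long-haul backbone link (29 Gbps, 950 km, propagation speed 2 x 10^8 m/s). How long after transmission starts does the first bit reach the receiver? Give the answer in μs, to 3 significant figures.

First bit experiences only propagation delay: d/s = 950000/200000000 = 4750 μs.

4750 μs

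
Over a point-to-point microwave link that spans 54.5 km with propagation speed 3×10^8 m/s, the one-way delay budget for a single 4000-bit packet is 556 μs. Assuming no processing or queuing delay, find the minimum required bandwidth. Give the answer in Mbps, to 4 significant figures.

10.69 Mbps

Propagation delay = 54500 / 300000000 = 181.667 μs.
Transmission budget = 556 − 181.667 = 374.333 μs.
R ≥ L / t_tx = 4000 bits / 0.000374333 s = 10.69 Mbps.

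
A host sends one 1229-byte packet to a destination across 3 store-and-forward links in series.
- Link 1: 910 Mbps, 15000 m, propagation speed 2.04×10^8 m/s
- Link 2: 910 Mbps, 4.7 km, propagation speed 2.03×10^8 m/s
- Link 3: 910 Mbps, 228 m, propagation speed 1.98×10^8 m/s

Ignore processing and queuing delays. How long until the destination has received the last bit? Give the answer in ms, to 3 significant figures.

L = 1229 × 8 = 9832 bits.
Transmission delay per hop = L/R = 9832/910000000 = 0.0108044 ms; 3 hops → 0.0324132 ms.
Propagation delays (d/s per hop): 0.0735294, 0.0231527, 0.00115152 ms; sum = 0.0978336 ms.
End-to-end = 0.130 ms.

0.130 ms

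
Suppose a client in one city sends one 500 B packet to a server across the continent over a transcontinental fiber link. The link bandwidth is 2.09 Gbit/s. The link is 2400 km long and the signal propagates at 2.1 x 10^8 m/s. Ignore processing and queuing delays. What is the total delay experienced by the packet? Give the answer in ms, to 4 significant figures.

L = 500 × 8 = 4000 bits.
Transmission delay = L/R = 4000 / 2.09e+09 = 0.00191388 ms.
Propagation delay = d/s = 2400000 m / 210000000 m/s = 11.4286 ms.
Total = 11.43 ms.

11.43 ms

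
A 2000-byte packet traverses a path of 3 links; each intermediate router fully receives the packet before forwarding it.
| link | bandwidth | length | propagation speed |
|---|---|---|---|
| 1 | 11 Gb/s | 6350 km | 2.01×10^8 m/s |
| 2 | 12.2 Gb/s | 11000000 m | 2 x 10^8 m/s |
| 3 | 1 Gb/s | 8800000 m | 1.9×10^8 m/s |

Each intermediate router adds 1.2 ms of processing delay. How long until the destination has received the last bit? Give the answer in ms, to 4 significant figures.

135.3 ms

L = 2000 × 8 = 16000 bits.
Transmission delays (L/R per hop): 0.00145455, 0.00131148, 0.016 ms; sum = 0.018766 ms.
Propagation delays (d/s per hop): 31.592, 55, 46.3158 ms; sum = 132.908 ms.
Processing at 2 router(s): 2 × 1.2 ms = 2.4 ms.
End-to-end = 135.3 ms.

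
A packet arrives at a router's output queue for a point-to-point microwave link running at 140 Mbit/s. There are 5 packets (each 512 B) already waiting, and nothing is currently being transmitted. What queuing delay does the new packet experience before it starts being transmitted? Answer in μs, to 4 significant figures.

Each queued packet: L/R = 4096/140000000 = 29.2571 μs.
5 queued → 146.286 μs.
Queuing delay = 146.3 μs.

146.3 μs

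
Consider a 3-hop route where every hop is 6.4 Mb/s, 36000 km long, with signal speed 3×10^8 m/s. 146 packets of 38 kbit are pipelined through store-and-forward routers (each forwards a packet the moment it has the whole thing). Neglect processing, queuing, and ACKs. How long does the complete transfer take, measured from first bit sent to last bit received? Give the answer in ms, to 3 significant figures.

1240 ms

Per-hop transmission t_tx = L/R = 38000/6400000 = 5.9375 ms.
Per-hop propagation t_prop = 36000000/300000000 = 120 ms.
Pipeline fill: first packet needs 3·t_tx to clear all hops; remaining 145 packets each add one t_tx.
Total = (3+146-1)·t_tx + 3·t_prop = 148·5.9375 + 3·120 = 1240 ms.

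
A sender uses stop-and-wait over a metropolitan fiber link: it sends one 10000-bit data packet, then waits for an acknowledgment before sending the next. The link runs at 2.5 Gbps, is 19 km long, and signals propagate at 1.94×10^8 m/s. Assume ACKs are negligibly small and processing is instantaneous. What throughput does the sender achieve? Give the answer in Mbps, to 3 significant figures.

50.0 Mbps

t_tx = L/R = 10000/2500000000 = 4e-06 s.
t_prop = 19000/194000000 = 9.79381e-05 s; RTT = 0.000195876 s.
Cycle = t_tx + RTT = 0.000199876 s.
Throughput = L / cycle = 10000 / 0.000199876 = 50.0 Mbps.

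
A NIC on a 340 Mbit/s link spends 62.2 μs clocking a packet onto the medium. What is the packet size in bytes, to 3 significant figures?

L = R × t_tx = 340000000 b/s × 6.22e-05 s = 21148 bits.
In bytes: 21148 / 8 = 2640 bytes.

2640 bytes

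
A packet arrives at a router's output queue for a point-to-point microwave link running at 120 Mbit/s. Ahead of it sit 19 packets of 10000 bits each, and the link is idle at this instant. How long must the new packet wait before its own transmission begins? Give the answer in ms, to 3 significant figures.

1.58 ms

Each queued packet: L/R = 10000/120000000 = 0.0833333 ms.
19 queued → 1.58333 ms.
Queuing delay = 1.58 ms.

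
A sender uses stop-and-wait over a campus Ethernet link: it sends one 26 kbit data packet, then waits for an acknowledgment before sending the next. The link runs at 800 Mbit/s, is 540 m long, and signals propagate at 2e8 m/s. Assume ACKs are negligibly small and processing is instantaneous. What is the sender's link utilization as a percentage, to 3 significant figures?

t_tx = L/R = 26000/800000000 = 3.25e-05 s.
t_prop = 540/200000000 = 2.7e-06 s; RTT = 5.4e-06 s.
Cycle = t_tx + RTT = 3.79e-05 s.
Utilization = t_tx / cycle = 3.25e-05/3.79e-05 = 85.8 %.

85.8 %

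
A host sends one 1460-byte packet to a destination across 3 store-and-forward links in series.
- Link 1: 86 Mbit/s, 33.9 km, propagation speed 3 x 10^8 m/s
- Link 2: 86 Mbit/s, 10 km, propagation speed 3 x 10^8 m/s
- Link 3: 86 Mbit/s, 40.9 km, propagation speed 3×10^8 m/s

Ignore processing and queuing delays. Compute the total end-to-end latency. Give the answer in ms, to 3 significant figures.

L = 1460 × 8 = 11680 bits.
Transmission delay per hop = L/R = 11680/86000000 = 0.135814 ms; 3 hops → 0.407442 ms.
Propagation delays (d/s per hop): 0.113, 0.0333333, 0.136333 ms; sum = 0.282667 ms.
End-to-end = 0.690 ms.

0.690 ms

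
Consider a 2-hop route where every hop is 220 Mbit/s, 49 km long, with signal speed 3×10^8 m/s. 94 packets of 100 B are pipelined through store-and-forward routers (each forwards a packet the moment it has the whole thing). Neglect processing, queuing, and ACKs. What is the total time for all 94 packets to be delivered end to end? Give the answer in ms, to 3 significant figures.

0.672 ms

Per-hop transmission t_tx = L/R = 800/220000000 = 0.00363636 ms.
Per-hop propagation t_prop = 49000/300000000 = 0.163333 ms.
Pipeline fill: first packet needs 2·t_tx to clear all hops; remaining 93 packets each add one t_tx.
Total = (2+94-1)·t_tx + 2·t_prop = 95·0.00363636 + 2·0.163333 = 0.672 ms.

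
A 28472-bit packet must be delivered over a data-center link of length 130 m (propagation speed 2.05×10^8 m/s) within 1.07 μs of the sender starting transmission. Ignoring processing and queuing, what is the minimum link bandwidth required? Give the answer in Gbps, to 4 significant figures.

65.32 Gbps

Propagation delay = 130 / 2.05e+08 = 0.634146 μs.
Transmission budget = 1.07 − 0.634146 = 0.435854 μs.
R ≥ L / t_tx = 28472 bits / 4.35854e-07 s = 65.32 Gbps.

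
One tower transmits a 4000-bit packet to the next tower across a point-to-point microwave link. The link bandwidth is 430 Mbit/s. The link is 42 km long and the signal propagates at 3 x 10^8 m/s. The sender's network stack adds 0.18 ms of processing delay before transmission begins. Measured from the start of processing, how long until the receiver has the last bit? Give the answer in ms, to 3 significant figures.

Transmission delay = L/R = 4000 / 430000000 = 0.00930233 ms.
Propagation delay = d/s = 42000 m / 300000000 m/s = 0.14 ms.
Plus processing delay 0.18 ms = 0.18 ms.
Total = 0.329 ms.

0.329 ms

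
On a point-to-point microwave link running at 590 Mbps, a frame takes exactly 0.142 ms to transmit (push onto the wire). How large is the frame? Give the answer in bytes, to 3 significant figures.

10500 bytes

L = R × t_tx = 590000000 b/s × 0.000142 s = 83780 bits.
In bytes: 83780 / 8 = 10500 bytes.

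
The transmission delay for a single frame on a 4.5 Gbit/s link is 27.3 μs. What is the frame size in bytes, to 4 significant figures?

L = R × t_tx = 4500000000 b/s × 2.73e-05 s = 122850 bits.
In bytes: 122850 / 8 = 15360 bytes.

15360 bytes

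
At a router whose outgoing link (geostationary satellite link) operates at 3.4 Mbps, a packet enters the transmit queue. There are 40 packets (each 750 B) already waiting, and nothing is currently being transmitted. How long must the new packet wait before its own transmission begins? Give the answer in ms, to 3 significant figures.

Each queued packet: L/R = 6000/3400000 = 1.76471 ms.
40 queued → 70.5882 ms.
Queuing delay = 70.6 ms.

70.6 ms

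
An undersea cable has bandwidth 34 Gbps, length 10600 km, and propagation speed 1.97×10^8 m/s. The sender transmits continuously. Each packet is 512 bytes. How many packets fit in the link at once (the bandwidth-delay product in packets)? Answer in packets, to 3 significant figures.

Propagation delay = 10600000 / 197000000 = 0.0538071 s.
BDP = R × t_prop = 34000000000 × 0.0538071 = 1829440000 bits.
In packets of 4096 bits: 447000 packets.

447000 packets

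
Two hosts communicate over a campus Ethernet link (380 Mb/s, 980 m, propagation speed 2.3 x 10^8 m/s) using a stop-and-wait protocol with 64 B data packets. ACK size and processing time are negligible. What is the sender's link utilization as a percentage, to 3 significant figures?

13.7 %

t_tx = L/R = 512/380000000 = 1.34737e-06 s.
t_prop = 980/2.3e+08 = 4.26087e-06 s; RTT = 8.52174e-06 s.
Cycle = t_tx + RTT = 9.86911e-06 s.
Utilization = t_tx / cycle = 1.34737e-06/9.86911e-06 = 13.7 %.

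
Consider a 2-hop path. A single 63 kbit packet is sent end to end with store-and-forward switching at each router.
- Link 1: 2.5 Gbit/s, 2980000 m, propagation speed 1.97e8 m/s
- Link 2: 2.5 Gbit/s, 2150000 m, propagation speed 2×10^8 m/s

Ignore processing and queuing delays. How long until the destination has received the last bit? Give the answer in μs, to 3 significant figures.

25900 μs

L = 63000 bits.
Transmission delay per hop = L/R = 63000/2500000000 = 25.2 μs; 2 hops → 50.4 μs.
Propagation delays (d/s per hop): 15126.9, 10750 μs; sum = 25876.9 μs.
End-to-end = 25900 μs.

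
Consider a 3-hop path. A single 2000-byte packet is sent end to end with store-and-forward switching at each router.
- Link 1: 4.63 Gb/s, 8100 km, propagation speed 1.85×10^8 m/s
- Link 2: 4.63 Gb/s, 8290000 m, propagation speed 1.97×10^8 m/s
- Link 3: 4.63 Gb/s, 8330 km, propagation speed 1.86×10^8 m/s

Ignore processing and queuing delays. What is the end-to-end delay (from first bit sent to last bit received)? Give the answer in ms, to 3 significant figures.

131 ms

L = 2000 × 8 = 16000 bits.
Transmission delay per hop = L/R = 16000/4630000000 = 0.00345572 ms; 3 hops → 0.0103672 ms.
Propagation delays (d/s per hop): 43.7838, 42.0812, 44.7849 ms; sum = 130.65 ms.
End-to-end = 131 ms.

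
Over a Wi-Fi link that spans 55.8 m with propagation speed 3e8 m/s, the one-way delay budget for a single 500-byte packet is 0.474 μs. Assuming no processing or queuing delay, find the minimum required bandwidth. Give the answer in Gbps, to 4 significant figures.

13.89 Gbps

L = 4000 bits.
Propagation delay = 55.8 / 300000000 = 0.186 μs.
Transmission budget = 0.474 − 0.186 = 0.288 μs.
R ≥ L / t_tx = 4000 bits / 2.88e-07 s = 13.89 Gbps.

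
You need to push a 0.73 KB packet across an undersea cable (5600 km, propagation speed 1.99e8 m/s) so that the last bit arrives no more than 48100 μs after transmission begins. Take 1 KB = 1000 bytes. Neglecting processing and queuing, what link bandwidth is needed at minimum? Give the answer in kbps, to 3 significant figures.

293 kbps

L = 5840 bits.
Propagation delay = 5600000 / 199000000 = 28140.7 μs.
Transmission budget = 48100 − 28140.7 = 19959.3 μs.
R ≥ L / t_tx = 5840 bits / 0.0199593 s = 293 kbps.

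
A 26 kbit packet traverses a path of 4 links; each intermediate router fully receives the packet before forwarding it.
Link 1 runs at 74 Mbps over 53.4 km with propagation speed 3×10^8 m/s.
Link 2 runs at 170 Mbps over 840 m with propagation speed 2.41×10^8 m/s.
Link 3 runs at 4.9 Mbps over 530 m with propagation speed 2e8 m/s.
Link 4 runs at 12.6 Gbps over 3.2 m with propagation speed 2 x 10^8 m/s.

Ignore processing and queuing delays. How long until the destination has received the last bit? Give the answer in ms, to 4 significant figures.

5.997 ms

L = 26000 bits.
Transmission delays (L/R per hop): 0.351351, 0.152941, 5.30612, 0.00206349 ms; sum = 5.81248 ms.
Propagation delays (d/s per hop): 0.178, 0.00348548, 0.00265, 1.6e-05 ms; sum = 0.184151 ms.
End-to-end = 5.997 ms.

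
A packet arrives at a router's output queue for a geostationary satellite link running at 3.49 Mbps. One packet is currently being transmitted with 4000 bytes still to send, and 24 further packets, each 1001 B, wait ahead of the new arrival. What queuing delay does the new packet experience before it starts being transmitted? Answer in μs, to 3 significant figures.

Each queued packet: L/R = 8008/3490000 = 2294.56 μs.
24 queued → 55069.3 μs.
Plus remaining 32000 bits of current packet: 9169.05 μs.
Queuing delay = 64200 μs.

64200 μs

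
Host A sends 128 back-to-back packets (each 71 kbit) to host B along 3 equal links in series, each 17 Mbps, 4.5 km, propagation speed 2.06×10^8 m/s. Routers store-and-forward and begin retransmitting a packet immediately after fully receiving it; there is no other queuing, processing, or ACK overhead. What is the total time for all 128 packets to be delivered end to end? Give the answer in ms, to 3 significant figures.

Per-hop transmission t_tx = L/R = 71000/17000000 = 4.17647 ms.
Per-hop propagation t_prop = 4500/206000000 = 0.0218447 ms.
Pipeline fill: first packet needs 3·t_tx to clear all hops; remaining 127 packets each add one t_tx.
Total = (3+128-1)·t_tx + 3·t_prop = 130·4.17647 + 3·0.0218447 = 543 ms.

543 ms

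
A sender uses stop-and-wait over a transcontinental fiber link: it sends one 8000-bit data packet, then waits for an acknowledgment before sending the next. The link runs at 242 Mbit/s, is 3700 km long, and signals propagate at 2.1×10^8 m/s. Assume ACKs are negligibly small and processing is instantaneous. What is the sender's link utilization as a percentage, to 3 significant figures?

0.0937 %

t_tx = L/R = 8000/242000000 = 3.30579e-05 s.
t_prop = 3700000/210000000 = 0.017619 s; RTT = 0.0352381 s.
Cycle = t_tx + RTT = 0.0352712 s.
Utilization = t_tx / cycle = 3.30579e-05/0.0352712 = 0.0937 %.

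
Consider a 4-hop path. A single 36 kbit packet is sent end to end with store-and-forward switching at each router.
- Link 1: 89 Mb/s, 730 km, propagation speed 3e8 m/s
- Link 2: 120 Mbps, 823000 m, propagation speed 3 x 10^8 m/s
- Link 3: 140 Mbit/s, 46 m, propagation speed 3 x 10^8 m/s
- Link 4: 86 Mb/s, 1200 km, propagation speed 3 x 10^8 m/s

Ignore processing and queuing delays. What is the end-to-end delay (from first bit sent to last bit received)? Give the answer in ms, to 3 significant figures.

L = 36000 bits.
Transmission delays (L/R per hop): 0.404494, 0.3, 0.257143, 0.418605 ms; sum = 1.38024 ms.
Propagation delays (d/s per hop): 2.43333, 2.74333, 0.000153333, 4 ms; sum = 9.17682 ms.
End-to-end = 10.6 ms.

10.6 ms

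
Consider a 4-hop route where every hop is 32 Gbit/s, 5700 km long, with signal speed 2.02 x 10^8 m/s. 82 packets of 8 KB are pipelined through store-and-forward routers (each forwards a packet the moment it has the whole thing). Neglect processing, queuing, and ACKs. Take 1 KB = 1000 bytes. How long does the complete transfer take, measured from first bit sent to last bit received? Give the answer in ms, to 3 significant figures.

113 ms

Per-hop transmission t_tx = L/R = 64000/32000000000 = 0.002 ms.
Per-hop propagation t_prop = 5700000/202000000 = 28.2178 ms.
Pipeline fill: first packet needs 4·t_tx to clear all hops; remaining 81 packets each add one t_tx.
Total = (4+82-1)·t_tx + 4·t_prop = 85·0.002 + 4·28.2178 = 113 ms.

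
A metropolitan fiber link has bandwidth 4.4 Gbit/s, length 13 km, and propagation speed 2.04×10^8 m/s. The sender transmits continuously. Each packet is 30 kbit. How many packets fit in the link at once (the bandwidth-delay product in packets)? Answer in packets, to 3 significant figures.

Propagation delay = 13000 / 204000000 = 6.37255e-05 s.
BDP = R × t_prop = 4400000000 × 6.37255e-05 = 280392 bits.
In packets of 30000 bits: 9.35 packets.

9.35 packets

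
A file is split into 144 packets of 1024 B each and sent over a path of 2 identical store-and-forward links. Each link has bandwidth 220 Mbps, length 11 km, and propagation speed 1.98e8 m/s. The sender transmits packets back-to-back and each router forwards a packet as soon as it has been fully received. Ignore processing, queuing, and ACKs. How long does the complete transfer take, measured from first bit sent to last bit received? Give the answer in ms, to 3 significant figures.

5.51 ms

Per-hop transmission t_tx = L/R = 8192/220000000 = 0.0372364 ms.
Per-hop propagation t_prop = 11000/198000000 = 0.0555556 ms.
Pipeline fill: first packet needs 2·t_tx to clear all hops; remaining 143 packets each add one t_tx.
Total = (2+144-1)·t_tx + 2·t_prop = 145·0.0372364 + 2·0.0555556 = 5.51 ms.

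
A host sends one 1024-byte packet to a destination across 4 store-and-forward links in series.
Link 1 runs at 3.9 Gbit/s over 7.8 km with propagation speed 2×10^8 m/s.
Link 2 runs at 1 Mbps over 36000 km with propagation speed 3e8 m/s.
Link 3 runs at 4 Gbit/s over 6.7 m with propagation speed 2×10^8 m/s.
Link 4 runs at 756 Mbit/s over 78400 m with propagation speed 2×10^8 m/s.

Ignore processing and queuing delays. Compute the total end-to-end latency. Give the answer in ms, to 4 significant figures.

128.6 ms

L = 1024 × 8 = 8192 bits.
Transmission delays (L/R per hop): 0.00210051, 8.192, 0.002048, 0.010836 ms; sum = 8.20698 ms.
Propagation delays (d/s per hop): 0.039, 120, 3.35e-05, 0.392 ms; sum = 120.431 ms.
End-to-end = 128.6 ms.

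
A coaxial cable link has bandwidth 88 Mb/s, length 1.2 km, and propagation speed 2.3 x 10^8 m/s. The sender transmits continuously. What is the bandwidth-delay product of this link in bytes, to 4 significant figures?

Propagation delay = 1200 / 2.3e+08 = 5.21739e-06 s.
BDP = R × t_prop = 88000000 × 5.21739e-06 = 459.13 bits.
In bytes: 459.13/8 = 57.39 bytes.

57.39 bytes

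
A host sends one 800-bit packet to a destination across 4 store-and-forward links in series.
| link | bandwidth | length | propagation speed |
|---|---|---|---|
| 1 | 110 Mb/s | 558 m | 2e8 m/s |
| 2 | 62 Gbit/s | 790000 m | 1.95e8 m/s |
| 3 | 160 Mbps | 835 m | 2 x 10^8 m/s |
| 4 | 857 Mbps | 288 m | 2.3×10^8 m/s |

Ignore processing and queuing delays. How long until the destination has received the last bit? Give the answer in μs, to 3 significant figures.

4070 μs

Transmission delays (L/R per hop): 7.27273, 0.0129032, 5, 0.933489 μs; sum = 13.2191 μs.
Propagation delays (d/s per hop): 2.79, 4051.28, 4.175, 1.25217 μs; sum = 4059.5 μs.
End-to-end = 4070 μs.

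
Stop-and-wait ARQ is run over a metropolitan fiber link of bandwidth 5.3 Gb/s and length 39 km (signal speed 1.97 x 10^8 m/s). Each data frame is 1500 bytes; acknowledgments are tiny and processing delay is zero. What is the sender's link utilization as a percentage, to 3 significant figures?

0.569 %

t_tx = L/R = 12000/5300000000 = 2.26415e-06 s.
t_prop = 39000/197000000 = 0.00019797 s; RTT = 0.000395939 s.
Cycle = t_tx + RTT = 0.000398203 s.
Utilization = t_tx / cycle = 2.26415e-06/0.000398203 = 0.569 %.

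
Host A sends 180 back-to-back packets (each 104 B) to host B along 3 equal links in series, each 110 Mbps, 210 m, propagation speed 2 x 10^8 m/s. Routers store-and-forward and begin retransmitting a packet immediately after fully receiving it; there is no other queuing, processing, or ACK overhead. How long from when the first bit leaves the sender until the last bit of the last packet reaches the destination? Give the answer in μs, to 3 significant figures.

Per-hop transmission t_tx = L/R = 832/110000000 = 7.56364 μs.
Per-hop propagation t_prop = 210/200000000 = 1.05 μs.
Pipeline fill: first packet needs 3·t_tx to clear all hops; remaining 179 packets each add one t_tx.
Total = (3+180-1)·t_tx + 3·t_prop = 182·7.56364 + 3·1.05 = 1380 μs.

1380 μs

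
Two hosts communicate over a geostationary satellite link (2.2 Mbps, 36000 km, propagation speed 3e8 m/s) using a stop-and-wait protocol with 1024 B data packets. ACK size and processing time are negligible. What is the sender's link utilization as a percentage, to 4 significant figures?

t_tx = L/R = 8192/2200000 = 0.00372364 s.
t_prop = 36000000/300000000 = 0.12 s; RTT = 0.24 s.
Cycle = t_tx + RTT = 0.243724 s.
Utilization = t_tx / cycle = 0.00372364/0.243724 = 1.528 %.

1.528 %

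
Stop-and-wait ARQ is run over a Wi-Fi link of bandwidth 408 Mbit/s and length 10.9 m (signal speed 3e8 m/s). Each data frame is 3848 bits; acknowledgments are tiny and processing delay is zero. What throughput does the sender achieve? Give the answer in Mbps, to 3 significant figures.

405 Mbps

t_tx = L/R = 3848/408000000 = 9.43137e-06 s.
t_prop = 10.9/300000000 = 3.63333e-08 s; RTT = 7.26667e-08 s.
Cycle = t_tx + RTT = 9.50404e-06 s.
Throughput = L / cycle = 3848 / 9.50404e-06 = 405 Mbps.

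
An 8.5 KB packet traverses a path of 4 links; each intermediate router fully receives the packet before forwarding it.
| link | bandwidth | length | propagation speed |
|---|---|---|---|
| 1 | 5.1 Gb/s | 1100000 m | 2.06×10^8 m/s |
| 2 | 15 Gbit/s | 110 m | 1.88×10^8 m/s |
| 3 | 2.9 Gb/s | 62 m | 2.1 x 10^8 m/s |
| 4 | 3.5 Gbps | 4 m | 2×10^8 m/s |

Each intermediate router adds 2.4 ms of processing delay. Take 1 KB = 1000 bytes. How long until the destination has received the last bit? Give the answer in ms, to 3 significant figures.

12.6 ms

L = 68000 bits.
Transmission delays (L/R per hop): 0.0133333, 0.00453333, 0.0234483, 0.0194286 ms; sum = 0.0607435 ms.
Propagation delays (d/s per hop): 5.33981, 0.000585106, 0.000295238, 2e-05 ms; sum = 5.34071 ms.
Processing at 3 router(s): 3 × 2.4 ms = 7.2 ms.
End-to-end = 12.6 ms.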